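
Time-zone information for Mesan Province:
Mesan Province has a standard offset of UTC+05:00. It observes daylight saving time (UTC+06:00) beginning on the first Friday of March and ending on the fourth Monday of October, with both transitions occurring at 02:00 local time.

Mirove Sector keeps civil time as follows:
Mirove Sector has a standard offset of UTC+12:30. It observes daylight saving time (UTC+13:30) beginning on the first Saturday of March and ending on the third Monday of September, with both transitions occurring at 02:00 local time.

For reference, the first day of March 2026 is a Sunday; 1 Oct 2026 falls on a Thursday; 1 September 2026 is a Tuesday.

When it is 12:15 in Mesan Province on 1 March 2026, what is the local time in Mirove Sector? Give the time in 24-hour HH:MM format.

19:45

1 March 2026 is a Sunday, so the first Friday is March 6.
1 October 2026 is a Thursday, so the first Monday is October 5 and the fourth is October 26.
1 March 2026 does not fall between 6 March and 26 October, so daylight saving is not in effect and Mesan Province is at UTC+05:00.
12:15 Mesan Province − 5h = 07:15 UTC.
1 March 2026 is a Sunday, so the first Saturday is March 7.
1 September 2026 is a Tuesday, so the first Monday is September 7 and the third is September 21.
At the standard offset (UTC+12:30), 07:15 UTC + 12h30m = 19:45 Mirove Sector standard time.
The standard-time date in Mirove Sector, 1 March 2026, is outside the daylight-saving period (7 March – 21 September), so Mirove Sector is on standard time, UTC+12:30.
07:15 UTC + 12h30m = 19:45 Mirove Sector.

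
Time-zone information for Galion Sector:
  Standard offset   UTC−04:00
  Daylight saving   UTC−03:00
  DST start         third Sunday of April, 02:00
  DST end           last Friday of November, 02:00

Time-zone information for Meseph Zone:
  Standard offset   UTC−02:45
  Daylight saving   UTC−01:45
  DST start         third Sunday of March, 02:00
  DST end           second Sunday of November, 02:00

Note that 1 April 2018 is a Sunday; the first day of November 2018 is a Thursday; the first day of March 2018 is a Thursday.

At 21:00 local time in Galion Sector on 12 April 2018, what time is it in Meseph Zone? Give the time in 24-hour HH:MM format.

1 April 2018 is a Sunday, so the first Sunday is April 1 and the third is April 15.
1 November 2018 is a Thursday, so Fridays fall on 2, 9, 16, 23, 30; the last is November 30.
12 April 2018 is outside the daylight-saving period (15 April – 30 November), so Galion Sector is on standard time, UTC−04:00.
21:00 Galion Sector + 4h = 01:00 UTC (rolling into the next day, 13 April 2018).
1 March 2018 is a Thursday, so the first Sunday is March 4 and the third is March 18.
1 November 2018 is a Thursday, so the first Sunday is November 4 and the second is November 11.
At the standard offset (UTC−02:45), 01:00 UTC − 2h45m = 22:15 Meseph Zone standard time (rolling into the previous day, 12 April 2018).
The standard-time date in Meseph Zone, 12 April 2018, lies within the daylight-saving period (18 March – 11 November), so Meseph Zone is on daylight time, UTC−01:45.
01:00 UTC − 1h45m = 23:15 Meseph Zone (rolling into the previous day, 12 April 2018).

23:15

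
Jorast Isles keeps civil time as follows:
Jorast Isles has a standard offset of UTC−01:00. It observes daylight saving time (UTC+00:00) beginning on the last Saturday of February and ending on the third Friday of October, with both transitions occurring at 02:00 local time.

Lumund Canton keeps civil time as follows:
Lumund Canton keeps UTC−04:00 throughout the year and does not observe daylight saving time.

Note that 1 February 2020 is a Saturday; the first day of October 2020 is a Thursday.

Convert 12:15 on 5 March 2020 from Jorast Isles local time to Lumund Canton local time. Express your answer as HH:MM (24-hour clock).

08:15

1 February 2020 is a Saturday, so Saturdays fall on 1, 8, 15, 22, 29; the last is February 29.
1 October 2020 is a Thursday, so the first Friday is October 2 and the third is October 16.
5 March 2020 lies within the daylight-saving period (29 February – 16 October), so Jorast Isles is on daylight time, UTC+00:00.
12:15 Jorast Isles − 0h = 12:15 UTC.
Lumund Canton has no daylight saving, so its offset is UTC−04:00 year-round.
12:15 UTC − 4h = 08:15 Lumund Canton.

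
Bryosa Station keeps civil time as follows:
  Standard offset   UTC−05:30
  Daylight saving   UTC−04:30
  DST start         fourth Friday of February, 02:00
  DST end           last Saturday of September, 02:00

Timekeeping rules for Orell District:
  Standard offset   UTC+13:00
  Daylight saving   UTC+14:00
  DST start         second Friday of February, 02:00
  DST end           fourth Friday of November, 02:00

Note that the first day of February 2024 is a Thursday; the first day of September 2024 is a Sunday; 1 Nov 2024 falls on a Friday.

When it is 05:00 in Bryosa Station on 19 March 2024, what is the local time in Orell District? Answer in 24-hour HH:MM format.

1 February 2024 is a Thursday, so the first Friday is February 2 and the fourth is February 23.
1 September 2024 is a Sunday, so Saturdays fall on 7, 14, 21, 28; the last is September 28.
19 March 2024 falls between 23 February and 28 September, so daylight saving is in effect and Bryosa Station is at UTC−04:30.
05:00 Bryosa Station + 4h30m = 09:30 UTC.
1 February 2024 is a Thursday, so the first Friday is February 2 and the second is February 9.
1 November 2024 is a Friday, so the first Friday is November 1 and the fourth is November 22.
At the standard offset (UTC+13:00), 09:30 UTC + 13h = 22:30 Orell District standard time.
The standard-time date in Orell District, 19 March 2024, lies within the daylight-saving period (9 February – 22 November), so Orell District is on daylight time, UTC+14:00.
09:30 UTC + 14h = 23:30 Orell District.

23:30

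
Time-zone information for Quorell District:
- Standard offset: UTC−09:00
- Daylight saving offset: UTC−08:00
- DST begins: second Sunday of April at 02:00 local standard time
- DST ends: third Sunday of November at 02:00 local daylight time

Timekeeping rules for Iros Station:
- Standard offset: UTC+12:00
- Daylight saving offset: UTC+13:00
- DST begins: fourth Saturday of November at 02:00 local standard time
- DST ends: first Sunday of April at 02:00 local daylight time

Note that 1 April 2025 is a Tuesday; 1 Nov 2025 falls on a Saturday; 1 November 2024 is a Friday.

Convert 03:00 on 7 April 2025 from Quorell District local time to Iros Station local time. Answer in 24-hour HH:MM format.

00:00

1 April 2025 is a Tuesday, so the first Sunday is April 6 and the second is April 13.
1 November 2025 is a Saturday, so the first Sunday is November 2 and the third is November 16.
7 April 2025 is outside the daylight-saving period (13 April – 16 November), so Quorell District is on standard time, UTC−09:00.
03:00 Quorell District + 9h = 12:00 UTC.
1 November 2024 is a Friday, so the first Saturday is November 2 and the fourth is November 23.
1 April 2025 is a Tuesday, so the first Sunday is April 6.
At the standard offset (UTC+12:00), 12:00 UTC + 12h = 00:00 Iros Station standard time (rolling into the next day, 8 April 2025).
Daylight saving runs 23 November 2024 – 6 April 2025; the standard-time date in Iros Station, 8 April 2025, is outside that window, so Iros Station is on standard time at UTC+12:00.
12:00 UTC + 12h = 00:00 Iros Station (rolling into the next day, 8 April 2025).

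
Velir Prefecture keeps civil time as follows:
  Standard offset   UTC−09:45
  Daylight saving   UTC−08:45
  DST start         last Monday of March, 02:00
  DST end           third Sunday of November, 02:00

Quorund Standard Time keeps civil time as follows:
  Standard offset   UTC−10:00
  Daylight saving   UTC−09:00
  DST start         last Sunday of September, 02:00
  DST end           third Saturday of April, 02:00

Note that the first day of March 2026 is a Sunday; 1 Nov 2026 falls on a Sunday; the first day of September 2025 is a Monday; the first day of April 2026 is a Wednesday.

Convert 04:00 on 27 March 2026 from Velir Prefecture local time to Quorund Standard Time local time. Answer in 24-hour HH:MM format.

04:45

1 March 2026 is a Sunday, so Mondays fall on 2, 9, 16, 23, 30; the last is March 30.
1 November 2026 is a Sunday, so the first Sunday is November 1 and the third is November 15.
Daylight saving runs 30 March – 15 November; 27 March 2026 is outside that window, so Velir Prefecture is on standard time at UTC−09:45.
04:00 Velir Prefecture + 9h45m = 13:45 UTC.
1 September 2025 is a Monday, so Sundays fall on 7, 14, 21, 28; the last is September 28.
1 April 2026 is a Wednesday, so the first Saturday is April 4 and the third is April 18.
At the standard offset (UTC−10:00), 13:45 UTC − 10h = 03:45 Quorund Standard Time standard time.
The standard-time date in Quorund Standard Time, 27 March 2026, lies within the daylight-saving period (28 September 2025 – 18 April 2026), so Quorund Standard Time is on daylight time, UTC−09:00.
13:45 UTC − 9h = 04:45 Quorund Standard Time.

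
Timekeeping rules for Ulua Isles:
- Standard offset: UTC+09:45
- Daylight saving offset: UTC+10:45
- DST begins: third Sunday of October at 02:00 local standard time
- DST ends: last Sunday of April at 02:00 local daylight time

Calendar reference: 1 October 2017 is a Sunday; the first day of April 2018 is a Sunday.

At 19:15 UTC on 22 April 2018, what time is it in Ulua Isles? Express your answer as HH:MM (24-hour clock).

1 October 2017 is a Sunday, so the first Sunday is October 1 and the third is October 15.
1 April 2018 is a Sunday, so Sundays fall on 1, 8, 15, 22, 29; the last is April 29.
At the standard offset (UTC+09:45), 19:15 UTC + 9h45m = 05:00 Ulua Isles standard time (rolling into the next day, 23 April 2018).
The standard-time date in Ulua Isles, 23 April 2018, lies within the daylight-saving period (15 October 2017 – 29 April 2018), so Ulua Isles is on daylight time, UTC+10:45.
19:15 UTC + 10h45m = 06:00 local (rolling into the next day, 23 April 2018).

06:00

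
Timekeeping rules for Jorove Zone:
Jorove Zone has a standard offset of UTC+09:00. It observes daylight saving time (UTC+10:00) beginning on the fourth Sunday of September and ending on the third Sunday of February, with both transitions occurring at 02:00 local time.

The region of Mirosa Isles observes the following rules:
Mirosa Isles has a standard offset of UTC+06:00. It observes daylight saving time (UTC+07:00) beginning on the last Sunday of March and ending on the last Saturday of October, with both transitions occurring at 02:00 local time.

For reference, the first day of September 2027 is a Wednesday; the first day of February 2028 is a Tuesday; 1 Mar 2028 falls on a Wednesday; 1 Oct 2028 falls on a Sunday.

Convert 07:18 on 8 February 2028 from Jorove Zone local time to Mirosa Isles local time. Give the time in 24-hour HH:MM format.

03:18

1 September 2027 is a Wednesday, so the first Sunday is September 5 and the fourth is September 26.
1 February 2028 is a Tuesday, so the first Sunday is February 6 and the third is February 20.
8 February 2028 lies within the daylight-saving period (26 September 2027 – 20 February 2028), so Jorove Zone is on daylight time, UTC+10:00.
07:18 Jorove Zone − 10h = 21:18 UTC (rolling into the previous day, 7 February 2028).
1 March 2028 is a Wednesday, so Sundays fall on 5, 12, 19, 26; the last is March 26.
1 October 2028 is a Sunday, so Saturdays fall on 7, 14, 21, 28; the last is October 28.
At the standard offset (UTC+06:00), 21:18 UTC + 6h = 03:18 Mirosa Isles standard time (rolling into the next day, 8 February 2028).
Daylight saving runs 26 March – 28 October; the standard-time date in Mirosa Isles, 8 February 2028, is outside that window, so Mirosa Isles is on standard time at UTC+06:00.
21:18 UTC + 6h = 03:18 Mirosa Isles (rolling into the next day, 8 February 2028).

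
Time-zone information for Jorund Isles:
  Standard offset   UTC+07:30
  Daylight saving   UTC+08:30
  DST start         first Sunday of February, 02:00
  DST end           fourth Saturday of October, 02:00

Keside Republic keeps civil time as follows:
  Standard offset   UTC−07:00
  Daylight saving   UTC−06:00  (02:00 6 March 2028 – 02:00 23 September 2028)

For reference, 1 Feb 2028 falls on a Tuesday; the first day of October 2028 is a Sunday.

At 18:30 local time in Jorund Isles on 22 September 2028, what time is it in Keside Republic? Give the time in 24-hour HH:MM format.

04:00

1 February 2028 is a Tuesday, so the first Sunday is February 6.
1 October 2028 is a Sunday, so the first Saturday is October 7 and the fourth is October 28.
Daylight saving runs 6 February – 28 October; 22 September 2028 is inside that window, so Jorund Isles is at UTC+08:30.
18:30 Jorund Isles − 8h30m = 10:00 UTC.
At the standard offset (UTC−07:00), 10:00 UTC − 7h = 03:00 Keside Republic standard time.
The standard-time date in Keside Republic, 22 September 2028, falls between 6 March and 23 September, so daylight saving is in effect and Keside Republic is at UTC−06:00.
10:00 UTC − 6h = 04:00 Keside Republic.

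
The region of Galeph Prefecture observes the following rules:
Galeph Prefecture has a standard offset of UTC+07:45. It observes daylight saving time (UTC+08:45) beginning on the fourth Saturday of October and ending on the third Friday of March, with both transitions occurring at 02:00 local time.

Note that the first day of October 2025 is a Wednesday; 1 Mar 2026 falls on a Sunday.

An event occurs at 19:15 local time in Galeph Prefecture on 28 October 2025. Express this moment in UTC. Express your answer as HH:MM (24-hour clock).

1 October 2025 is a Wednesday, so the first Saturday is October 4 and the fourth is October 25.
1 March 2026 is a Sunday, so the first Friday is March 6 and the third is March 20.
Daylight saving runs 25 October 2025 – 20 March 2026; 28 October 2025 is inside that window, so Galeph Prefecture is at UTC+08:45.
19:15 local − 8h45m = 10:30 UTC.

10:30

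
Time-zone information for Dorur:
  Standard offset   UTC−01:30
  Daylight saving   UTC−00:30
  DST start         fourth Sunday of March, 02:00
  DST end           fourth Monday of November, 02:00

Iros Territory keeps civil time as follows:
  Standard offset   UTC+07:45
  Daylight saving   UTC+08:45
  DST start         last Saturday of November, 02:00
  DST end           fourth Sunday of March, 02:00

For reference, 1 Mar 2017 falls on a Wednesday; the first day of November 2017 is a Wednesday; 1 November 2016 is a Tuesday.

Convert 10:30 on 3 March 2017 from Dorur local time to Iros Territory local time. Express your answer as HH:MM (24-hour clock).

1 March 2017 is a Wednesday, so the first Sunday is March 5 and the fourth is March 26.
1 November 2017 is a Wednesday, so the first Monday is November 6 and the fourth is November 27.
3 March 2017 does not fall between 26 March and 27 November, so daylight saving is not in effect and Dorur is at UTC−01:30.
10:30 Dorur + 1h30m = 12:00 UTC.
1 November 2016 is a Tuesday, so Saturdays fall on 5, 12, 19, 26; the last is November 26.
1 March 2017 is a Wednesday, so the first Sunday is March 5 and the fourth is March 26.
At the standard offset (UTC+07:45), 12:00 UTC + 7h45m = 19:45 Iros Territory standard time.
The standard-time date in Iros Territory, 3 March 2017, lies within the daylight-saving period (26 November 2016 – 26 March 2017), so Iros Territory is on daylight time, UTC+08:45.
12:00 UTC + 8h45m = 20:45 Iros Territory.

20:45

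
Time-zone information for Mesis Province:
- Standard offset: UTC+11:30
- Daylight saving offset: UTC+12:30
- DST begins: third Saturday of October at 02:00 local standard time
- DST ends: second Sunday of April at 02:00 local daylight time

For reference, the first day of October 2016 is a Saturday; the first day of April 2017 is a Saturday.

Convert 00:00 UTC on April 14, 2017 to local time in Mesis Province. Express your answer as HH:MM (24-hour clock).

1 October 2016 is a Saturday, so the first Saturday is October 1 and the third is October 15.
1 April 2017 is a Saturday, so the first Sunday is April 2 and the second is April 9.
At the standard offset (UTC+11:30), 00:00 UTC + 11h30m = 11:30 Mesis Province standard time.
The standard-time date in Mesis Province, April 14, 2017, is outside the daylight-saving period (15 October 2016 – 9 April 2017), so Mesis Province is on standard time, UTC+11:30.
00:00 UTC + 11h30m = 11:30 local.

11:30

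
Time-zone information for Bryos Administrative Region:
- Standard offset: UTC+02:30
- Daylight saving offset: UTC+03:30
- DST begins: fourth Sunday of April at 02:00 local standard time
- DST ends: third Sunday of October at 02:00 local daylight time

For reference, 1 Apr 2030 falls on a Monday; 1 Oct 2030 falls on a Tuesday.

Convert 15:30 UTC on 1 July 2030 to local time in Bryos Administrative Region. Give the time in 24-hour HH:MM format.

1 April 2030 is a Monday, so the first Sunday is April 7 and the fourth is April 28.
1 October 2030 is a Tuesday, so the first Sunday is October 6 and the third is October 20.
At the standard offset (UTC+02:30), 15:30 UTC + 2h30m = 18:00 Bryos Administrative Region standard time.
The standard-time date in Bryos Administrative Region, 1 July 2030, falls between 28 April and 20 October, so daylight saving is in effect and Bryos Administrative Region is at UTC+03:30.
15:30 UTC + 3h30m = 19:00 local.

19:00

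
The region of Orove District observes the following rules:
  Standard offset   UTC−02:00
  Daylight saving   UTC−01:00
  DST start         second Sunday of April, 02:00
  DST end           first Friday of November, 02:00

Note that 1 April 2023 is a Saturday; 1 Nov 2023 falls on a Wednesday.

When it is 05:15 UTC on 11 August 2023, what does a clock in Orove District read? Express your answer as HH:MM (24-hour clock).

04:15

1 April 2023 is a Saturday, so the first Sunday is April 2 and the second is April 9.
1 November 2023 is a Wednesday, so the first Friday is November 3.
At the standard offset (UTC−02:00), 05:15 UTC − 2h = 03:15 Orove District standard time.
Daylight saving runs 9 April – 3 November; the standard-time date in Orove District, 11 August 2023, is inside that window, so Orove District is at UTC−01:00.
05:15 UTC − 1h = 04:15 local.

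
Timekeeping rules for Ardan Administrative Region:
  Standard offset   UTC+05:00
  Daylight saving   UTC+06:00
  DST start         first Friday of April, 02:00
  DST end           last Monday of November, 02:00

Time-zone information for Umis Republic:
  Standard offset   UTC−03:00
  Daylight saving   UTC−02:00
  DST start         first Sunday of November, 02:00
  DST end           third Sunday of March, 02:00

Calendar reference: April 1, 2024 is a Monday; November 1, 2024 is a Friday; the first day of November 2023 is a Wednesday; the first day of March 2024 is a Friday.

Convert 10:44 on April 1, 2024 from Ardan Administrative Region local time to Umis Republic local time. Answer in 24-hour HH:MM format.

1 April 2024 is a Monday, so the first Friday is April 5.
1 November 2024 is a Friday, so Mondays fall on 4, 11, 18, 25; the last is November 25.
Daylight saving runs 5 April – 25 November; April 1, 2024 is outside that window, so Ardan Administrative Region is on standard time at UTC+05:00.
10:44 Ardan Administrative Region − 5h = 05:44 UTC.
1 November 2023 is a Wednesday, so the first Sunday is November 5.
1 March 2024 is a Friday, so the first Sunday is March 3 and the third is March 17.
At the standard offset (UTC−03:00), 05:44 UTC − 3h = 02:44 Umis Republic standard time.
The standard-time date in Umis Republic, April 1, 2024, does not fall between 5 November 2023 and 17 March 2024, so daylight saving is not in effect and Umis Republic is at UTC−03:00.
05:44 UTC − 3h = 02:44 Umis Republic.

02:44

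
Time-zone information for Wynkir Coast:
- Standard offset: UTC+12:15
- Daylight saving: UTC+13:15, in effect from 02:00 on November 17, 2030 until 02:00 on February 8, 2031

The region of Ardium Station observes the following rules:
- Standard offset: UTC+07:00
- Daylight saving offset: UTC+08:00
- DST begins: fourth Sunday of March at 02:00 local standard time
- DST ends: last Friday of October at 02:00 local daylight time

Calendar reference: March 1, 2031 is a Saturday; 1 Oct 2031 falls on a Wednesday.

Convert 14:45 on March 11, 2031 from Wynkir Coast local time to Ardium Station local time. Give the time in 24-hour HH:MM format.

09:30

March 11, 2031 is outside the daylight-saving period (17 November 2030 – 8 February 2031), so Wynkir Coast is on standard time, UTC+12:15.
14:45 Wynkir Coast − 12h15m = 02:30 UTC.
1 March 2031 is a Saturday, so the first Sunday is March 2 and the fourth is March 23.
1 October 2031 is a Wednesday, so Fridays fall on 3, 10, 17, 24, 31; the last is October 31.
At the standard offset (UTC+07:00), 02:30 UTC + 7h = 09:30 Ardium Station standard time.
Daylight saving runs 23 March – 31 October; the standard-time date in Ardium Station, March 11, 2031, is outside that window, so Ardium Station is on standard time at UTC+07:00.
02:30 UTC + 7h = 09:30 Ardium Station.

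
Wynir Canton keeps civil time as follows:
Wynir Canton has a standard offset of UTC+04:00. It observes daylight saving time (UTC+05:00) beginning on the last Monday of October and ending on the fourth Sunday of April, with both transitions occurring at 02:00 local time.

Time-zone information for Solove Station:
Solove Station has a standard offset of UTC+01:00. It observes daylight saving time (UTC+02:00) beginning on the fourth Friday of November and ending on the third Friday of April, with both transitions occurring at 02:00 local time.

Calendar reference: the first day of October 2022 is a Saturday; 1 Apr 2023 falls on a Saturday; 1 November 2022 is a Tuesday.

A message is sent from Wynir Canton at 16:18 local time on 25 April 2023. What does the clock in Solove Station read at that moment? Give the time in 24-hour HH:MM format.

13:18

1 October 2022 is a Saturday, so Mondays fall on 3, 10, 17, 24, 31; the last is October 31.
1 April 2023 is a Saturday, so the first Sunday is April 2 and the fourth is April 23.
25 April 2023 does not fall between 31 October 2022 and 23 April 2023, so daylight saving is not in effect and Wynir Canton is at UTC+04:00.
16:18 Wynir Canton − 4h = 12:18 UTC.
1 November 2022 is a Tuesday, so the first Friday is November 4 and the fourth is November 25.
1 April 2023 is a Saturday, so the first Friday is April 7 and the third is April 21.
At the standard offset (UTC+01:00), 12:18 UTC + 1h = 13:18 Solove Station standard time.
The standard-time date in Solove Station, 25 April 2023, does not fall between 25 November 2022 and 21 April 2023, so daylight saving is not in effect and Solove Station is at UTC+01:00.
12:18 UTC + 1h = 13:18 Solove Station.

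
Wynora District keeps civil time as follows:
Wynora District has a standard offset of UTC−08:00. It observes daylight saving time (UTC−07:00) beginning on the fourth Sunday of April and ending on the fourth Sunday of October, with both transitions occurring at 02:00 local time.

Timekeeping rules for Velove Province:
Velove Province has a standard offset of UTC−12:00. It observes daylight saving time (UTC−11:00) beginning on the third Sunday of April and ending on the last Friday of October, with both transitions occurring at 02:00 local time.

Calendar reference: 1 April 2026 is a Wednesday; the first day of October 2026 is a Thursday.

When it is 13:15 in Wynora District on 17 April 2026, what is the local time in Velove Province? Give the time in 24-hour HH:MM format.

1 April 2026 is a Wednesday, so the first Sunday is April 5 and the fourth is April 26.
1 October 2026 is a Thursday, so the first Sunday is October 4 and the fourth is October 25.
17 April 2026 is outside the daylight-saving period (26 April – 25 October), so Wynora District is on standard time, UTC−08:00.
13:15 Wynora District + 8h = 21:15 UTC.
1 April 2026 is a Wednesday, so the first Sunday is April 5 and the third is April 19.
1 October 2026 is a Thursday, so Fridays fall on 2, 9, 16, 23, 30; the last is October 30.
At the standard offset (UTC−12:00), 21:15 UTC − 12h = 09:15 Velove Province standard time.
The standard-time date in Velove Province, 17 April 2026, is outside the daylight-saving period (19 April – 30 October), so Velove Province is on standard time, UTC−12:00.
21:15 UTC − 12h = 09:15 Velove Province.

09:15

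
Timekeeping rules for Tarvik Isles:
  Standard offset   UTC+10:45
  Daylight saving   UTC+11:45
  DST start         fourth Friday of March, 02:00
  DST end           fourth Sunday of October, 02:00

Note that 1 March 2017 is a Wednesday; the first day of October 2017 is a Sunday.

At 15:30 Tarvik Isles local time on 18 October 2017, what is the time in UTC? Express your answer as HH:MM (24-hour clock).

03:45

1 March 2017 is a Wednesday, so the first Friday is March 3 and the fourth is March 24.
1 October 2017 is a Sunday, so the first Sunday is October 1 and the fourth is October 22.
18 October 2017 falls between 24 March and 22 October, so daylight saving is in effect and Tarvik Isles is at UTC+11:45.
15:30 local − 11h45m = 03:45 UTC.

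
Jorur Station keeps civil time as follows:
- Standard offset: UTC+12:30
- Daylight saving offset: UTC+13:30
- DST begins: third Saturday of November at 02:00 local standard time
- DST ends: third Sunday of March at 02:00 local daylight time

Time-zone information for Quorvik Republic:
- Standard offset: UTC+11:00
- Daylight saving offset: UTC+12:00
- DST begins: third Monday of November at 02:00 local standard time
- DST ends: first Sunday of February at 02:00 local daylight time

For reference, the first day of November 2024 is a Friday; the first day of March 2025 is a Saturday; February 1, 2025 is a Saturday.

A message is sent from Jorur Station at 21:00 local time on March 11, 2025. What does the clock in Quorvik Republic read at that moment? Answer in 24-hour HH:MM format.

1 November 2024 is a Friday, so the first Saturday is November 2 and the third is November 16.
1 March 2025 is a Saturday, so the first Sunday is March 2 and the third is March 16.
March 11, 2025 falls between 16 November 2024 and 16 March 2025, so daylight saving is in effect and Jorur Station is at UTC+13:30.
21:00 Jorur Station − 13h30m = 07:30 UTC.
1 November 2024 is a Friday, so the first Monday is November 4 and the third is November 18.
1 February 2025 is a Saturday, so the first Sunday is February 2.
At the standard offset (UTC+11:00), 07:30 UTC + 11h = 18:30 Quorvik Republic standard time.
Daylight saving runs 18 November 2024 – 2 February 2025; the standard-time date in Quorvik Republic, March 11, 2025, is outside that window, so Quorvik Republic is on standard time at UTC+11:00.
07:30 UTC + 11h = 18:30 Quorvik Republic.

18:30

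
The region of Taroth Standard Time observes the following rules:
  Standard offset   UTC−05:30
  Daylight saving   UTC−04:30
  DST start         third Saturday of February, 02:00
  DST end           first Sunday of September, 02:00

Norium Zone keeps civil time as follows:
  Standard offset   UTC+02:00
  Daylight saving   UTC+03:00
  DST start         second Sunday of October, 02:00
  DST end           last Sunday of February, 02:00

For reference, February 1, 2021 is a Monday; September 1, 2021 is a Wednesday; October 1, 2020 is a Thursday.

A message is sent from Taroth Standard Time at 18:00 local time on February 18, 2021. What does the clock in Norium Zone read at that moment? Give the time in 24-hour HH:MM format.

02:30

1 February 2021 is a Monday, so the first Saturday is February 6 and the third is February 20.
1 September 2021 is a Wednesday, so the first Sunday is September 5.
February 18, 2021 does not fall between 20 February and 5 September, so daylight saving is not in effect and Taroth Standard Time is at UTC−05:30.
18:00 Taroth Standard Time + 5h30m = 23:30 UTC.
1 October 2020 is a Thursday, so the first Sunday is October 4 and the second is October 11.
1 February 2021 is a Monday, so Sundays fall on 7, 14, 21, 28; the last is February 28.
At the standard offset (UTC+02:00), 23:30 UTC + 2h = 01:30 Norium Zone standard time (rolling into the next day, 19 February 2021).
The standard-time date in Norium Zone, February 19, 2021, lies within the daylight-saving period (11 October 2020 – 28 February 2021), so Norium Zone is on daylight time, UTC+03:00.
23:30 UTC + 3h = 02:30 Norium Zone (rolling into the next day, 19 February 2021).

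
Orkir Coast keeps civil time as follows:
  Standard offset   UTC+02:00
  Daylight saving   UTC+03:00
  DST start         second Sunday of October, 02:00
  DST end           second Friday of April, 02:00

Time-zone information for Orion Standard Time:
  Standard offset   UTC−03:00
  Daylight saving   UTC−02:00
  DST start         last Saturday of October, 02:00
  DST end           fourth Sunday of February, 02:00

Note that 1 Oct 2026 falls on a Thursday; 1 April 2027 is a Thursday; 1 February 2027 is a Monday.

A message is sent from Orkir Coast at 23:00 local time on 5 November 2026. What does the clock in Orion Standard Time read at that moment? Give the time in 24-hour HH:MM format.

18:00

1 October 2026 is a Thursday, so the first Sunday is October 4 and the second is October 11.
1 April 2027 is a Thursday, so the first Friday is April 2 and the second is April 9.
5 November 2026 lies within the daylight-saving period (11 October 2026 – 9 April 2027), so Orkir Coast is on daylight time, UTC+03:00.
23:00 Orkir Coast − 3h = 20:00 UTC.
1 October 2026 is a Thursday, so Saturdays fall on 3, 10, 17, 24, 31; the last is October 31.
1 February 2027 is a Monday, so the first Sunday is February 7 and the fourth is February 28.
At the standard offset (UTC−03:00), 20:00 UTC − 3h = 17:00 Orion Standard Time standard time.
Daylight saving runs 31 October 2026 – 28 February 2027; the standard-time date in Orion Standard Time, 5 November 2026, is inside that window, so Orion Standard Time is at UTC−02:00.
20:00 UTC − 2h = 18:00 Orion Standard Time.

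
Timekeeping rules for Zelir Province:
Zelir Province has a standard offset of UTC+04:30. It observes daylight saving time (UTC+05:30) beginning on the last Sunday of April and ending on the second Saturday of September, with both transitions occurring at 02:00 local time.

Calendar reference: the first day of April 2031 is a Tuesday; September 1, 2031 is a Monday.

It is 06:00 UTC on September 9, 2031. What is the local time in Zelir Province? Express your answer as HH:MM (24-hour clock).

11:30

1 April 2031 is a Tuesday, so Sundays fall on 6, 13, 20, 27; the last is April 27.
1 September 2031 is a Monday, so the first Saturday is September 6 and the second is September 13.
At the standard offset (UTC+04:30), 06:00 UTC + 4h30m = 10:30 Zelir Province standard time.
The standard-time date in Zelir Province, September 9, 2031, lies within the daylight-saving period (27 April – 13 September), so Zelir Province is on daylight time, UTC+05:30.
06:00 UTC + 5h30m = 11:30 local.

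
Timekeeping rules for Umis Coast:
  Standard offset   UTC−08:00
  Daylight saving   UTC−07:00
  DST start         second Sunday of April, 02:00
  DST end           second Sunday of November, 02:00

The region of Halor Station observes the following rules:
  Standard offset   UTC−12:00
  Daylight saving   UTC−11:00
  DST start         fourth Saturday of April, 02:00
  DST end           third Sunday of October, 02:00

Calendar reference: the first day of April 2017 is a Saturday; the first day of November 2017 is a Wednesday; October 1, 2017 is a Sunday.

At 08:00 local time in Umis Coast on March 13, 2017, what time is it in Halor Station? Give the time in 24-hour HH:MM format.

04:00

1 April 2017 is a Saturday, so the first Sunday is April 2 and the second is April 9.
1 November 2017 is a Wednesday, so the first Sunday is November 5 and the second is November 12.
Daylight saving runs 9 April – 12 November; March 13, 2017 is outside that window, so Umis Coast is on standard time at UTC−08:00.
08:00 Umis Coast + 8h = 16:00 UTC.
1 April 2017 is a Saturday, so the first Saturday is April 1 and the fourth is April 22.
1 October 2017 is a Sunday, so the first Sunday is October 1 and the third is October 15.
At the standard offset (UTC−12:00), 16:00 UTC − 12h = 04:00 Halor Station standard time.
The standard-time date in Halor Station, March 13, 2017, does not fall between 22 April and 15 October, so daylight saving is not in effect and Halor Station is at UTC−12:00.
16:00 UTC − 12h = 04:00 Halor Station.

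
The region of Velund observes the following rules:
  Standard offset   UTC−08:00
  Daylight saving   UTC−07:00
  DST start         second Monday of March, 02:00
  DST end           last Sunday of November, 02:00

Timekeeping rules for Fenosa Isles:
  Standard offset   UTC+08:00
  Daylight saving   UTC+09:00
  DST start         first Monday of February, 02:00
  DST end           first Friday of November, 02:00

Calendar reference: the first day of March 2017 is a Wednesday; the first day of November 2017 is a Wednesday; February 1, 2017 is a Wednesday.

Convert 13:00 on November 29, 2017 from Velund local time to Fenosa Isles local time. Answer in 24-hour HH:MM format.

1 March 2017 is a Wednesday, so the first Monday is March 6 and the second is March 13.
1 November 2017 is a Wednesday, so Sundays fall on 5, 12, 19, 26; the last is November 26.
November 29, 2017 is outside the daylight-saving period (13 March – 26 November), so Velund is on standard time, UTC−08:00.
13:00 Velund + 8h = 21:00 UTC.
1 February 2017 is a Wednesday, so the first Monday is February 6.
1 November 2017 is a Wednesday, so the first Friday is November 3.
At the standard offset (UTC+08:00), 21:00 UTC + 8h = 05:00 Fenosa Isles standard time (rolling into the next day, 30 November 2017).
The standard-time date in Fenosa Isles, November 30, 2017, does not fall between 6 February and 3 November, so daylight saving is not in effect and Fenosa Isles is at UTC+08:00.
21:00 UTC + 8h = 05:00 Fenosa Isles (rolling into the next day, 30 November 2017).

05:00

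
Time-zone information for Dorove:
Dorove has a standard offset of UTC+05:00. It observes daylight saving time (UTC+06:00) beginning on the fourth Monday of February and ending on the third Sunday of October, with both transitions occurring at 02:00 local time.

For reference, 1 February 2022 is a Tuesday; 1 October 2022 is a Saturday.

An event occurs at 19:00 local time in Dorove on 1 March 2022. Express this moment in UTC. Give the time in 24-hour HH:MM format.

1 February 2022 is a Tuesday, so the first Monday is February 7 and the fourth is February 28.
1 October 2022 is a Saturday, so the first Sunday is October 2 and the third is October 16.
1 March 2022 lies within the daylight-saving period (28 February – 16 October), so Dorove is on daylight time, UTC+06:00.
19:00 local − 6h = 13:00 UTC.

13:00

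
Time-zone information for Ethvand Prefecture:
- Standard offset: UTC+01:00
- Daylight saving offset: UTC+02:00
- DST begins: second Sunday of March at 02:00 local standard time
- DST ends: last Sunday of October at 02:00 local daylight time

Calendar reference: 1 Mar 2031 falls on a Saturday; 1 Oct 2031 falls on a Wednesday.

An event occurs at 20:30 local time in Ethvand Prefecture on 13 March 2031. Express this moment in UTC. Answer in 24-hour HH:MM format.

1 March 2031 is a Saturday, so the first Sunday is March 2 and the second is March 9.
1 October 2031 is a Wednesday, so Sundays fall on 5, 12, 19, 26; the last is October 26.
13 March 2031 lies within the daylight-saving period (9 March – 26 October), so Ethvand Prefecture is on daylight time, UTC+02:00.
20:30 local − 2h = 18:30 UTC.

18:30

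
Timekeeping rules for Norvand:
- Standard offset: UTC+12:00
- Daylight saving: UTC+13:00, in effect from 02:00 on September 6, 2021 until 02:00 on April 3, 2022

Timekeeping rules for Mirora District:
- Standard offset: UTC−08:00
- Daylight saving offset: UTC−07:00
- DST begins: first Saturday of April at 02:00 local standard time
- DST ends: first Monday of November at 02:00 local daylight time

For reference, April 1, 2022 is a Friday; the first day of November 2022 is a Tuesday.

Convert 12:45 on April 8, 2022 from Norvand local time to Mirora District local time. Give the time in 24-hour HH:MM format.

17:45

Daylight saving runs 6 September 2021 – 3 April 2022; April 8, 2022 is outside that window, so Norvand is on standard time at UTC+12:00.
12:45 Norvand − 12h = 00:45 UTC.
1 April 2022 is a Friday, so the first Saturday is April 2.
1 November 2022 is a Tuesday, so the first Monday is November 7.
At the standard offset (UTC−08:00), 00:45 UTC − 8h = 16:45 Mirora District standard time (rolling into the previous day, 7 April 2022).
The standard-time date in Mirora District, April 7, 2022, lies within the daylight-saving period (2 April – 7 November), so Mirora District is on daylight time, UTC−07:00.
00:45 UTC − 7h = 17:45 Mirora District (rolling into the previous day, 7 April 2022).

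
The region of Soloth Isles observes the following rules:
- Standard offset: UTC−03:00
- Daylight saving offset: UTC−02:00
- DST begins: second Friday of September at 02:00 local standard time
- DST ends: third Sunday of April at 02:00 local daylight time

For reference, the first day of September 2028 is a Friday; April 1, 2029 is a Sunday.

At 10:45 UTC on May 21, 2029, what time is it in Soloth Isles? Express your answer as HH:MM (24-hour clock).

07:45

1 September 2028 is a Friday, so the first Friday is September 1 and the second is September 8.
1 April 2029 is a Sunday, so the first Sunday is April 1 and the third is April 15.
At the standard offset (UTC−03:00), 10:45 UTC − 3h = 07:45 Soloth Isles standard time.
The standard-time date in Soloth Isles, May 21, 2029, does not fall between 8 September 2028 and 15 April 2029, so daylight saving is not in effect and Soloth Isles is at UTC−03:00.
10:45 UTC − 3h = 07:45 local.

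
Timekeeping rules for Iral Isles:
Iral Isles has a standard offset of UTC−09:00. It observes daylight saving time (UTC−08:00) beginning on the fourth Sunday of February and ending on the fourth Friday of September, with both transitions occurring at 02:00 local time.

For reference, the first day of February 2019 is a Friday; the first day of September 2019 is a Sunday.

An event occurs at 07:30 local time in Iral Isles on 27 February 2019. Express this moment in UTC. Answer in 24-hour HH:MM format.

15:30

1 February 2019 is a Friday, so the first Sunday is February 3 and the fourth is February 24.
1 September 2019 is a Sunday, so the first Friday is September 6 and the fourth is September 27.
Daylight saving runs 24 February – 27 September; 27 February 2019 is inside that window, so Iral Isles is at UTC−08:00.
07:30 local + 8h = 15:30 UTC.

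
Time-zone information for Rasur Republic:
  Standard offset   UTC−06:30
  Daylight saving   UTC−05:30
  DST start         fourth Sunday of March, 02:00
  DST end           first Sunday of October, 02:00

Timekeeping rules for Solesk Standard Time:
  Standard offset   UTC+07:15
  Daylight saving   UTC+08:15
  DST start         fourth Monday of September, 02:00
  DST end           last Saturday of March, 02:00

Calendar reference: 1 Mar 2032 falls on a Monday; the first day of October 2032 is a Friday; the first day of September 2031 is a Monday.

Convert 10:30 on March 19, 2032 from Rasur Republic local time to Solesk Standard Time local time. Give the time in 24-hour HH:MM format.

01:15

1 March 2032 is a Monday, so the first Sunday is March 7 and the fourth is March 28.
1 October 2032 is a Friday, so the first Sunday is October 3.
Daylight saving runs 28 March – 3 October; March 19, 2032 is outside that window, so Rasur Republic is on standard time at UTC−06:30.
10:30 Rasur Republic + 6h30m = 17:00 UTC.
1 September 2031 is a Monday, so the first Monday is September 1 and the fourth is September 22.
1 March 2032 is a Monday, so Saturdays fall on 6, 13, 20, 27; the last is March 27.
At the standard offset (UTC+07:15), 17:00 UTC + 7h15m = 00:15 Solesk Standard Time standard time (rolling into the next day, 20 March 2032).
The standard-time date in Solesk Standard Time, March 20, 2032, lies within the daylight-saving period (22 September 2031 – 27 March 2032), so Solesk Standard Time is on daylight time, UTC+08:15.
17:00 UTC + 8h15m = 01:15 Solesk Standard Time (rolling into the next day, 20 March 2032).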